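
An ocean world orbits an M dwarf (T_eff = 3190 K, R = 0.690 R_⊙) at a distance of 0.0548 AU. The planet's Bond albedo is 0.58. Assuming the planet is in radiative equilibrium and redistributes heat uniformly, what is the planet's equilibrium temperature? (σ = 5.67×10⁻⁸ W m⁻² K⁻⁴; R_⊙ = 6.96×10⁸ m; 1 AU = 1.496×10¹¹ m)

R_⋆ = 0.690 × 6.96×10⁸ = 4.80×10⁸ m.
d = 0.0548 AU = 8.20×10⁹ m.
L = 4πR_⋆²σT_⋆⁴ = 4π(4.80×10⁸)² × 5.67×10⁻⁸ × (3190)⁴ = 1.70×10²⁵ W.
S = L/(4πd²) = 2.01×10⁴ W m⁻².
Energy balance: absorbed = emitted ⇒ πR²·S(1−A) = 4πR²·σT_eq⁴, so T_eq⁴ = S(1−A)/(4σ).
T_eq = [2.01×10⁴ × 0.42 / (4 × 5.67×10⁻⁸)]^(1/4) = (3.73×10¹⁰)^(1/4) = 440 K.

T_eq ≈ 440 K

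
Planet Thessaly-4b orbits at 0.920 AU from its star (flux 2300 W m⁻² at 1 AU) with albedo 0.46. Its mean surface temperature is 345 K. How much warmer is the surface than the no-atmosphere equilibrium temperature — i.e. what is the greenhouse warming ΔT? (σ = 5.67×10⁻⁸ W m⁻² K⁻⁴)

S = 2300/0.920² = 2717 W m⁻².
T_eq = [S(1−A)/(4σ)]^(1/4) = [2717×0.54/(4×5.67×10⁻⁸)]^(1/4) = 283.6 K.
ΔT = T_surf − T_eq = 345 − 283.6.

ΔT ≈ 61.4 K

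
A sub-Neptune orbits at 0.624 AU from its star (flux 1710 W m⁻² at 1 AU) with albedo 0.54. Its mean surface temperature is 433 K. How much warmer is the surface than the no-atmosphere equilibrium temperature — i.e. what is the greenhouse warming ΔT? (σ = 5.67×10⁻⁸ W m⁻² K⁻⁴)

S = 1710/0.624² = 4392 W m⁻².
T_eq = [S(1−A)/(4σ)]^(1/4) = [4392×0.46/(4×5.67×10⁻⁸)]^(1/4) = 307.2 K.
ΔT = T_surf − T_eq = 433 − 307.2.

ΔT ≈ 125.8 K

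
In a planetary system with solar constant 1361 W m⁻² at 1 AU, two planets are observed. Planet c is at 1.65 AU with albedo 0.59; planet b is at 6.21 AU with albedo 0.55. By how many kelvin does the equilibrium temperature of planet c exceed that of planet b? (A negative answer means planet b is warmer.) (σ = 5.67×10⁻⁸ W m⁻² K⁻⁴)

ΔT ≈ 81.9 K

T_eq = [S₀(1−A)/(4σd²)]^(1/4), so T ∝ (1−A)^(1/4) / √d.
T₁ = [1361×0.41/(4×5.67×10⁻⁸×1.65²)]^(1/4) = 173.38 K.
T₂ = [1361×0.45/(4×5.67×10⁻⁸×6.21²)]^(1/4) = 91.48 K.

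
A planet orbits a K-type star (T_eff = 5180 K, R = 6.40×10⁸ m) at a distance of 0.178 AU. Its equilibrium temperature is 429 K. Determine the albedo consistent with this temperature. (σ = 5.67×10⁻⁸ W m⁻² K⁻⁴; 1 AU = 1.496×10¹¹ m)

d = 0.178 AU = 2.66×10¹⁰ m.
L = 4πR_⋆²σT_⋆⁴ = 4π(6.40×10⁸)² × 5.67×10⁻⁸ × (5180)⁴ = 2.10×10²⁶ W.
S = L/(4πd²) = 2.36×10⁴ W m⁻².
From T_eq⁴ = S(1−A)/(4σ): 1−A = 4σT_eq⁴/S.
1−A = 4 × 5.67×10⁻⁸ × (429)⁴ / 2.36×10⁴ = 0.326.

A ≈ 0.67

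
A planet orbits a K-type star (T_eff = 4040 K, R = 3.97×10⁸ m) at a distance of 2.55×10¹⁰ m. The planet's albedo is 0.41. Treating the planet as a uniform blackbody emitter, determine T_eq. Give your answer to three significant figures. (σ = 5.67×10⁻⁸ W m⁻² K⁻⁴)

L = 4πR_⋆²σT_⋆⁴ = 4π(3.97×10⁸)² × 5.67×10⁻⁸ × (4040)⁴ = 2.99×10²⁵ W.
S = L/(4πd²) = 3660 W m⁻².
Energy balance: absorbed = emitted ⇒ πR²·S(1−A) = 4πR²·σT_eq⁴, so T_eq⁴ = S(1−A)/(4σ).
T_eq = [3660 × 0.59 / (4 × 5.67×10⁻⁸)]^(1/4) = (9.52×10⁹)^(1/4) = 312 K.

T_eq ≈ 312 K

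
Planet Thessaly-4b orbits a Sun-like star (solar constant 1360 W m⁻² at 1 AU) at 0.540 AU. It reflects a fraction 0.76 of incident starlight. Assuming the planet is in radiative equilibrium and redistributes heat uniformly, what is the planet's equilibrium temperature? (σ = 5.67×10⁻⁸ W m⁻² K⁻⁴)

T_eq ≈ 265 K

Flux at 0.540 AU: S = 1360/0.540² = 4660 W m⁻².
Energy balance: absorbed = emitted ⇒ πR²·S(1−A) = 4πR²·σT_eq⁴, so T_eq⁴ = S(1−A)/(4σ).
T_eq = [4660 × 0.24 / (4 × 5.67×10⁻⁸)]^(1/4) = (4.94×10⁹)^(1/4) = 265 K.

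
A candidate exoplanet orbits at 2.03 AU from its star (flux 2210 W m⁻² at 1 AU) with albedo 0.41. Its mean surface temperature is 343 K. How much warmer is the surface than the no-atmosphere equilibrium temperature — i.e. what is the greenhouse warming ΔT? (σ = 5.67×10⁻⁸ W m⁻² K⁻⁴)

S = 2210/2.03² = 536.3 W m⁻².
T_eq = [S(1−A)/(4σ)]^(1/4) = [536.3×0.59/(4×5.67×10⁻⁸)]^(1/4) = 193.3 K.
ΔT = T_surf − T_eq = 343 − 193.3.

ΔT ≈ 149.7 K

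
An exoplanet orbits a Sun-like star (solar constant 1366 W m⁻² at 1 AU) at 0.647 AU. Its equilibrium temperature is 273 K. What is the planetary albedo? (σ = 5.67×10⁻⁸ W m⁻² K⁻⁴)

Flux at 0.647 AU: S = 1366/0.647² = 3260 W m⁻².
From T_eq⁴ = S(1−A)/(4σ): 1−A = 4σT_eq⁴/S.
1−A = 4 × 5.67×10⁻⁸ × (273)⁴ / 3260 = 0.386.

A ≈ 0.61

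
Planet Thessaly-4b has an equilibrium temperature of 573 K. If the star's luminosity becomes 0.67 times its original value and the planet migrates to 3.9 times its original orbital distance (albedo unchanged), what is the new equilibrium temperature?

T_eq ≈ 263 K

T_eq ∝ L^(1/4) · d^(−1/2).
T′ = 573 × 0.67^(1/4) / 3.9^(1/2) = 263 K.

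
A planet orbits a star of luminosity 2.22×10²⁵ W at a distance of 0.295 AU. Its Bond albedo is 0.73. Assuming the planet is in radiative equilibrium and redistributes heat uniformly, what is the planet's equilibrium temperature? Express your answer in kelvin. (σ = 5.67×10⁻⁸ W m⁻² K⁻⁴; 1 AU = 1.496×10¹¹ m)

d = 0.295 AU = 4.41×10¹⁰ m.
Flux: S = L/(4πd²) = 2.22×10²⁵/(4π×(4.41×10¹⁰)²) = 907 W m⁻².
Energy balance: absorbed = emitted ⇒ πR²·S(1−A) = 4πR²·σT_eq⁴, so T_eq⁴ = S(1−A)/(4σ).
T_eq = [907 × 0.27 / (4 × 5.67×10⁻⁸)]^(1/4) = (1.08×10⁹)^(1/4) = 181 K.

T_eq ≈ 181 K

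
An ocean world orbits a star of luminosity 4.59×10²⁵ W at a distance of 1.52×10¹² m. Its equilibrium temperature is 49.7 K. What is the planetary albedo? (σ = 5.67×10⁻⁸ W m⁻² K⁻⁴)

A ≈ 0.12

Flux: S = L/(4πd²) = 4.59×10²⁵/(4π×(1.52×10¹²)²) = 1.58 W m⁻².
From T_eq⁴ = S(1−A)/(4σ): 1−A = 4σT_eq⁴/S.
1−A = 4 × 5.67×10⁻⁸ × (49.7)⁴ / 1.58 = 0.875.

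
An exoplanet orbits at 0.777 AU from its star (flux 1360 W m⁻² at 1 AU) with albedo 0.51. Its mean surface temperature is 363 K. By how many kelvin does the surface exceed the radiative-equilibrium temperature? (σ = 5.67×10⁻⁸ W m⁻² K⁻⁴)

S = 1360/0.777² = 2253 W m⁻².
T_eq = [S(1−A)/(4σ)]^(1/4) = [2253×0.49/(4×5.67×10⁻⁸)]^(1/4) = 264.1 K.
ΔT = T_surf − T_eq = 363 − 264.1.

ΔT ≈ 98.9 K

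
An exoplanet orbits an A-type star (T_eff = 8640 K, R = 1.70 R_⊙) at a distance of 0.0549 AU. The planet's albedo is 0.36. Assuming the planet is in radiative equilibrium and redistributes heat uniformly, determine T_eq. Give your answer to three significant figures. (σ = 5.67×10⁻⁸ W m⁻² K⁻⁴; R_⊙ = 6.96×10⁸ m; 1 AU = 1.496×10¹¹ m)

R_⋆ = 1.70 × 6.96×10⁸ = 1.18×10⁹ m.
d = 0.0549 AU = 8.21×10⁹ m.
L = 4πR_⋆²σT_⋆⁴ = 4π(1.18×10⁹)² × 5.67×10⁻⁸ × (8640)⁴ = 5.56×10²⁷ W.
S = L/(4πd²) = 6.56×10⁶ W m⁻².
Energy balance: absorbed = emitted ⇒ πR²·S(1−A) = 4πR²·σT_eq⁴, so T_eq⁴ = S(1−A)/(4σ).
T_eq = [6.56×10⁶ × 0.64 / (4 × 5.67×10⁻⁸)]^(1/4) = (1.85×10¹³)^(1/4) = 2070 K.

T_eq ≈ 2070 K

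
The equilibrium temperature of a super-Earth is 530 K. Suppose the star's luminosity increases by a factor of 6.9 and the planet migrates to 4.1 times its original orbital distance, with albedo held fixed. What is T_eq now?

T_eq ∝ L^(1/4) · d^(−1/2).
T′ = 530 × 6.9^(1/4) / 4.1^(1/2) = 424 K.

T_eq ≈ 424 K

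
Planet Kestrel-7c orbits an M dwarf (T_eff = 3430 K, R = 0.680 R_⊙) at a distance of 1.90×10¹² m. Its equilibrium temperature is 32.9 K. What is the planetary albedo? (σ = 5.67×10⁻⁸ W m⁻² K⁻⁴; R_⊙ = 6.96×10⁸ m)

R_⋆ = 0.680 × 6.96×10⁸ = 4.73×10⁸ m.
L = 4πR_⋆²σT_⋆⁴ = 4π(4.73×10⁸)² × 5.67×10⁻⁸ × (3430)⁴ = 2.21×10²⁵ W.
S = L/(4πd²) = 0.487 W m⁻².
From T_eq⁴ = S(1−A)/(4σ): 1−A = 4σT_eq⁴/S.
1−A = 4 × 5.67×10⁻⁸ × (32.9)⁴ / 0.487 = 0.546.

A ≈ 0.45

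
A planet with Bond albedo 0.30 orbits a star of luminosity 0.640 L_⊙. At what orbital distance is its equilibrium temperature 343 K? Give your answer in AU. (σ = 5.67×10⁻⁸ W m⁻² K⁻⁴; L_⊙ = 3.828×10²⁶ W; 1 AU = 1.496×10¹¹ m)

d ≈ 0.441 AU

L = 0.640 × 3.828×10²⁶ = 2.45×10²⁶ W.
From T_eq⁴ = L(1−A)/(16πσd²): d = √[L(1−A)/(16πσT_eq⁴)].
d = √[2.45×10²⁶ × 0.70 / (16π × 5.67×10⁻⁸ × (343)⁴)] = 6.59×10¹⁰ m = 0.441 AU.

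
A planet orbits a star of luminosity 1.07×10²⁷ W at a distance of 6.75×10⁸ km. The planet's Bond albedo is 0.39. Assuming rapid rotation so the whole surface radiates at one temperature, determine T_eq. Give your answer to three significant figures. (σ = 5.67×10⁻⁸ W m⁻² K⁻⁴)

T_eq ≈ 150 K

d = 6.75×10⁸ km = 6.75×10¹¹ m.
Flux: S = L/(4πd²) = 1.07×10²⁷/(4π×(6.75×10¹¹)²) = 187 W m⁻².
Energy balance: absorbed = emitted ⇒ πR²·S(1−A) = 4πR²·σT_eq⁴, so T_eq⁴ = S(1−A)/(4σ).
T_eq = [187 × 0.61 / (4 × 5.67×10⁻⁸)]^(1/4) = (5.03×10⁸)^(1/4) = 150 K.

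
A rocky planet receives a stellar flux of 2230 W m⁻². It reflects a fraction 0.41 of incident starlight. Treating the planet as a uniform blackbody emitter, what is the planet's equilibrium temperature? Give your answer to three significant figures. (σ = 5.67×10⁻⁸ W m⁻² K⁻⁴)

T_eq ≈ 276 K

Energy balance: absorbed = emitted ⇒ πR²·S(1−A) = 4πR²·σT_eq⁴, so T_eq⁴ = S(1−A)/(4σ).
T_eq = [2230 × 0.59 / (4 × 5.67×10⁻⁸)]^(1/4) = (5.80×10⁹)^(1/4) = 276 K.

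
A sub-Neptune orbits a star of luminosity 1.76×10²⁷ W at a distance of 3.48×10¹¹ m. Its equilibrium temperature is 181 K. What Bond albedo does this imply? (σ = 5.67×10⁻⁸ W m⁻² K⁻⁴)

Flux: S = L/(4πd²) = 1.76×10²⁷/(4π×(3.48×10¹¹)²) = 1160 W m⁻².
From T_eq⁴ = S(1−A)/(4σ): 1−A = 4σT_eq⁴/S.
1−A = 4 × 5.67×10⁻⁸ × (181)⁴ / 1160 = 0.210.

A ≈ 0.79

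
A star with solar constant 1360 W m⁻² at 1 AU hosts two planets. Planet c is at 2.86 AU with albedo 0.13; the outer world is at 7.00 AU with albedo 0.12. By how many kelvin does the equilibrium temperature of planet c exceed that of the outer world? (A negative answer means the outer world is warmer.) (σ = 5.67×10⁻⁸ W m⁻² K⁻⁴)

ΔT ≈ 57.0 K

T_eq = [S₀(1−A)/(4σd²)]^(1/4), so T ∝ (1−A)^(1/4) / √d.
T₁ = [1360×0.87/(4×5.67×10⁻⁸×2.86²)]^(1/4) = 158.92 K.
T₂ = [1360×0.88/(4×5.67×10⁻⁸×7.00²)]^(1/4) = 101.87 K.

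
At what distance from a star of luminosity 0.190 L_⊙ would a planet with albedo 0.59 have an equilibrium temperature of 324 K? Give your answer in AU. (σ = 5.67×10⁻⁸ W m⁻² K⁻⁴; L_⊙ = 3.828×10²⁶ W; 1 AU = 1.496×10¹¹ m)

L = 0.190 × 3.828×10²⁶ = 7.27×10²⁵ W.
From T_eq⁴ = L(1−A)/(16πσd²): d = √[L(1−A)/(16πσT_eq⁴)].
d = √[7.27×10²⁵ × 0.41 / (16π × 5.67×10⁻⁸ × (324)⁴)] = 3.08×10¹⁰ m = 0.206 AU.

d ≈ 0.206 AU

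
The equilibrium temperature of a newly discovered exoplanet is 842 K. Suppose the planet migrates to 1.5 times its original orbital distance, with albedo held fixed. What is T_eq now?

T_eq ≈ 687 K

T_eq ∝ L^(1/4) · d^(−1/2).
T′ = 842 / 1.5^(1/2) = 687 K.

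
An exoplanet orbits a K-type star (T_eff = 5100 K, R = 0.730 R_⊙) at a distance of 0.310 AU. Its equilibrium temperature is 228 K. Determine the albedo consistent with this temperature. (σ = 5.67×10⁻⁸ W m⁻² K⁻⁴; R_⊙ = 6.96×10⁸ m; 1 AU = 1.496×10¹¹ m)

R_⋆ = 0.730 × 6.96×10⁸ = 5.08×10⁸ m.
d = 0.310 AU = 4.64×10¹⁰ m.
L = 4πR_⋆²σT_⋆⁴ = 4π(5.08×10⁸)² × 5.67×10⁻⁸ × (5100)⁴ = 1.24×10²⁶ W.
S = L/(4πd²) = 4600 W m⁻².
From T_eq⁴ = S(1−A)/(4σ): 1−A = 4σT_eq⁴/S.
1−A = 4 × 5.67×10⁻⁸ × (228)⁴ / 4600 = 0.133.

A ≈ 0.87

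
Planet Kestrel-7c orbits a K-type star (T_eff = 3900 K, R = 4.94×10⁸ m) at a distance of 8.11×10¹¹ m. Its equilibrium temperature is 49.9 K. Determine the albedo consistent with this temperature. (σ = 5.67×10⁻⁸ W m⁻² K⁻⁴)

A ≈ 0.71

L = 4πR_⋆²σT_⋆⁴ = 4π(4.94×10⁸)² × 5.67×10⁻⁸ × (3900)⁴ = 4.02×10²⁵ W.
S = L/(4πd²) = 4.87 W m⁻².
From T_eq⁴ = S(1−A)/(4σ): 1−A = 4σT_eq⁴/S.
1−A = 4 × 5.67×10⁻⁸ × (49.9)⁴ / 4.87 = 0.289.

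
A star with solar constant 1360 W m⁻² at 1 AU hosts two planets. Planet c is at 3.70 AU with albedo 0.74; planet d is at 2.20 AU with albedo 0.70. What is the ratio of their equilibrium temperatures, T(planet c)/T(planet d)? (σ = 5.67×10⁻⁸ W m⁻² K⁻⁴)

T₁/T₂ ≈ 0.744

T_eq = [S₀(1−A)/(4σd²)]^(1/4), so T ∝ (1−A)^(1/4) / √d.
T₁ = [1360×0.26/(4×5.67×10⁻⁸×3.70²)]^(1/4) = 103.30 K.
T₂ = [1360×0.30/(4×5.67×10⁻⁸×2.20²)]^(1/4) = 138.85 K.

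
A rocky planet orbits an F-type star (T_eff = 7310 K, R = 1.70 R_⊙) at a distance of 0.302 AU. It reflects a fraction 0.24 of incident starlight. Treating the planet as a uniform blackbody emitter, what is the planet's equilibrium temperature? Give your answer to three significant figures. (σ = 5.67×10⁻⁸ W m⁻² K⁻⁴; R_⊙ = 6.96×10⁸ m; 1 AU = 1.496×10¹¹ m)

T_eq ≈ 781 K

R_⋆ = 1.70 × 6.96×10⁸ = 1.18×10⁹ m.
d = 0.302 AU = 4.52×10¹⁰ m.
L = 4πR_⋆²σT_⋆⁴ = 4π(1.18×10⁹)² × 5.67×10⁻⁸ × (7310)⁴ = 2.85×10²⁷ W.
S = L/(4πd²) = 1.11×10⁵ W m⁻².
Energy balance: absorbed = emitted ⇒ πR²·S(1−A) = 4πR²·σT_eq⁴, so T_eq⁴ = S(1−A)/(4σ).
T_eq = [1.11×10⁵ × 0.76 / (4 × 5.67×10⁻⁸)]^(1/4) = (3.72×10¹¹)^(1/4) = 781 K.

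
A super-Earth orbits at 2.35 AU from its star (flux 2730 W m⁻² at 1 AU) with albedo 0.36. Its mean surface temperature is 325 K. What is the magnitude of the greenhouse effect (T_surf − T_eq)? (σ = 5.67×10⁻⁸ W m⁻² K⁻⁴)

S = 2730/2.35² = 494.3 W m⁻².
T_eq = [S(1−A)/(4σ)]^(1/4) = [494.3×0.64/(4×5.67×10⁻⁸)]^(1/4) = 193.3 K.
ΔT = T_surf − T_eq = 325 − 193.3.

ΔT ≈ 131.7 K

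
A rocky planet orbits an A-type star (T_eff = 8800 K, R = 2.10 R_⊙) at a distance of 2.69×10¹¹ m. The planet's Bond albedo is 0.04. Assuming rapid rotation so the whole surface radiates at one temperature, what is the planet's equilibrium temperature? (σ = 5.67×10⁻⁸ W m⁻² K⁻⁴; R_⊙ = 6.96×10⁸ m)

T_eq ≈ 454 K

R_⋆ = 2.10 × 6.96×10⁸ = 1.46×10⁹ m.
L = 4πR_⋆²σT_⋆⁴ = 4π(1.46×10⁹)² × 5.67×10⁻⁸ × (8800)⁴ = 9.13×10²⁷ W.
S = L/(4πd²) = 1.00×10⁴ W m⁻².
Energy balance: absorbed = emitted ⇒ πR²·S(1−A) = 4πR²·σT_eq⁴, so T_eq⁴ = S(1−A)/(4σ).
T_eq = [1.00×10⁴ × 0.96 / (4 × 5.67×10⁻⁸)]^(1/4) = (4.25×10¹⁰)^(1/4) = 454 K.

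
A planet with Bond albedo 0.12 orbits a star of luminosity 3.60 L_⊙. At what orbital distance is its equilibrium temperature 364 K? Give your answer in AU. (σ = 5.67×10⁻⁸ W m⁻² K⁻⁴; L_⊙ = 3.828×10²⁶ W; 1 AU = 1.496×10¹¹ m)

d ≈ 1.04 AU

L = 3.60 × 3.828×10²⁶ = 1.38×10²⁷ W.
From T_eq⁴ = L(1−A)/(16πσd²): d = √[L(1−A)/(16πσT_eq⁴)].
d = √[1.38×10²⁷ × 0.88 / (16π × 5.67×10⁻⁸ × (364)⁴)] = 1.56×10¹¹ m = 1.04 AU.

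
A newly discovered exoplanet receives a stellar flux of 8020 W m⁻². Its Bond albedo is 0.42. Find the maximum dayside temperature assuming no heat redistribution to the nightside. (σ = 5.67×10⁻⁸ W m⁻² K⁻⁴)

With no redistribution each surface element balances locally: S(1−A) = σT⁴.
T = [8020 × 0.58 / 5.67×10⁻⁸]^(1/4) = (8.20×10¹⁰)^(1/4) = 535 K.

T_ss ≈ 535 K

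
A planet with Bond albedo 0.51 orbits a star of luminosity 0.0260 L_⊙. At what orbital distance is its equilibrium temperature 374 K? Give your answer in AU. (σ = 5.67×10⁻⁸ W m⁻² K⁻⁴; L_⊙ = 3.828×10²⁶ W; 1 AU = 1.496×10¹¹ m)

L = 0.0260 × 3.828×10²⁶ = 9.95×10²⁴ W.
From T_eq⁴ = L(1−A)/(16πσd²): d = √[L(1−A)/(16πσT_eq⁴)].
d = √[9.95×10²⁴ × 0.49 / (16π × 5.67×10⁻⁸ × (374)⁴)] = 9.35×10⁹ m = 0.0625 AU.

d ≈ 0.0625 AU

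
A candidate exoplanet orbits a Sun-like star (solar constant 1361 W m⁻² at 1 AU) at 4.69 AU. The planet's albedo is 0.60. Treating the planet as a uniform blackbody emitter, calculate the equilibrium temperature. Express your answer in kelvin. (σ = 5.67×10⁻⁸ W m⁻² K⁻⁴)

Flux at 4.69 AU: S = 1361/4.69² = 61.9 W m⁻².
Energy balance: absorbed = emitted ⇒ πR²·S(1−A) = 4πR²·σT_eq⁴, so T_eq⁴ = S(1−A)/(4σ).
T_eq = [61.9 × 0.40 / (4 × 5.67×10⁻⁸)]^(1/4) = (1.09×10⁸)^(1/4) = 102 K.

T_eq ≈ 102 K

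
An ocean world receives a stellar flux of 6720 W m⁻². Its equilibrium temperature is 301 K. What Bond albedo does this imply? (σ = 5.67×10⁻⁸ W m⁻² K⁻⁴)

A ≈ 0.72

From T_eq⁴ = S(1−A)/(4σ): 1−A = 4σT_eq⁴/S.
1−A = 4 × 5.67×10⁻⁸ × (301)⁴ / 6720 = 0.277.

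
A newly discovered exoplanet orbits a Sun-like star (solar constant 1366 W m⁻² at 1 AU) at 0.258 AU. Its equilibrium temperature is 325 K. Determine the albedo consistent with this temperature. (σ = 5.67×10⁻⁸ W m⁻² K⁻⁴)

Flux at 0.258 AU: S = 1366/0.258² = 2.05×10⁴ W m⁻².
From T_eq⁴ = S(1−A)/(4σ): 1−A = 4σT_eq⁴/S.
1−A = 4 × 5.67×10⁻⁸ × (325)⁴ / 2.05×10⁴ = 0.123.

A ≈ 0.88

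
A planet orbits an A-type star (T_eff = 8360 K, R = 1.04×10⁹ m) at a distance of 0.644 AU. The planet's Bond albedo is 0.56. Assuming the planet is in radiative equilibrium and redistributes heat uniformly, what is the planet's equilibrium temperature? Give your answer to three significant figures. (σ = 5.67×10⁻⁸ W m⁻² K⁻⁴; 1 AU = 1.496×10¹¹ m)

d = 0.644 AU = 9.63×10¹⁰ m.
L = 4πR_⋆²σT_⋆⁴ = 4π(1.04×10⁹)² × 5.67×10⁻⁸ × (8360)⁴ = 3.76×10²⁷ W.
S = L/(4πd²) = 3.23×10⁴ W m⁻².
Energy balance: absorbed = emitted ⇒ πR²·S(1−A) = 4πR²·σT_eq⁴, so T_eq⁴ = S(1−A)/(4σ).
T_eq = [3.23×10⁴ × 0.44 / (4 × 5.67×10⁻⁸)]^(1/4) = (6.26×10¹⁰)^(1/4) = 500 K.

T_eq ≈ 500 K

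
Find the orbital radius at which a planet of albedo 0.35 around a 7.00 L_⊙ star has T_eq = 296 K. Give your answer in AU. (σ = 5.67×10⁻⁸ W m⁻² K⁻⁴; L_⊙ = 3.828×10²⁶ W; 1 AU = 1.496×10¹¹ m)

d ≈ 1.89 AU

L = 7.00 × 3.828×10²⁶ = 2.68×10²⁷ W.
From T_eq⁴ = L(1−A)/(16πσd²): d = √[L(1−A)/(16πσT_eq⁴)].
d = √[2.68×10²⁷ × 0.65 / (16π × 5.67×10⁻⁸ × (296)⁴)] = 2.82×10¹¹ m = 1.89 AU.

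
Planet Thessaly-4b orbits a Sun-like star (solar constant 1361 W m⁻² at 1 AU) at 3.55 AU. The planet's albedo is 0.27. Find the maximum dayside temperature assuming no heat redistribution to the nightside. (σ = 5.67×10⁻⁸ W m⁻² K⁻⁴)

T_ss ≈ 193 K

Flux at 3.55 AU: S = 1361/3.55² = 108 W m⁻².
With no redistribution each surface element balances locally: S(1−A) = σT⁴.
T = [108 × 0.73 / 5.67×10⁻⁸]^(1/4) = (1.39×10⁹)^(1/4) = 193 K.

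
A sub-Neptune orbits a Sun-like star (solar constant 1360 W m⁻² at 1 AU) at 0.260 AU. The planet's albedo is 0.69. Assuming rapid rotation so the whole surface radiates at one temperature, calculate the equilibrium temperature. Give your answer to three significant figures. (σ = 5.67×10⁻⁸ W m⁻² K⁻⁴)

Flux at 0.260 AU: S = 1360/0.260² = 2.01×10⁴ W m⁻².
Energy balance: absorbed = emitted ⇒ πR²·S(1−A) = 4πR²·σT_eq⁴, so T_eq⁴ = S(1−A)/(4σ).
T_eq = [2.01×10⁴ × 0.31 / (4 × 5.67×10⁻⁸)]^(1/4) = (2.75×10¹⁰)^(1/4) = 407 K.

T_eq ≈ 407 K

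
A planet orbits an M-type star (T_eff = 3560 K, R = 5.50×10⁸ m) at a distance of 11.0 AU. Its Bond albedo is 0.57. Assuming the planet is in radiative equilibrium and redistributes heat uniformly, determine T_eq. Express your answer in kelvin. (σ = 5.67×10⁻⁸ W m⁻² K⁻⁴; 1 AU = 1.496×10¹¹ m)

d = 11.0 AU = 1.65×10¹² m.
L = 4πR_⋆²σT_⋆⁴ = 4π(5.50×10⁸)² × 5.67×10⁻⁸ × (3560)⁴ = 3.46×10²⁵ W.
S = L/(4πd²) = 1.02 W m⁻².
Energy balance: absorbed = emitted ⇒ πR²·S(1−A) = 4πR²·σT_eq⁴, so T_eq⁴ = S(1−A)/(4σ).
T_eq = [1.02 × 0.43 / (4 × 5.67×10⁻⁸)]^(1/4) = (1.93×10⁶)^(1/4) = 37.3 K.

T_eq ≈ 37.3 K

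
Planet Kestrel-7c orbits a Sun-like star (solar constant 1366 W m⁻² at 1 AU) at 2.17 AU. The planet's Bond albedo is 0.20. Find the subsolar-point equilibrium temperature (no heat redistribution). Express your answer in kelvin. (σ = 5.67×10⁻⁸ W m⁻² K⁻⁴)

Flux at 2.17 AU: S = 1366/2.17² = 290 W m⁻².
At the subsolar point the surface absorbs S(1−A) and emits σT⁴ per unit area — no factor of 4, since only the local patch is in balance.
T = [290 × 0.80 / 5.67×10⁻⁸]^(1/4) = (4.09×10⁹)^(1/4) = 253 K.

T_ss ≈ 253 K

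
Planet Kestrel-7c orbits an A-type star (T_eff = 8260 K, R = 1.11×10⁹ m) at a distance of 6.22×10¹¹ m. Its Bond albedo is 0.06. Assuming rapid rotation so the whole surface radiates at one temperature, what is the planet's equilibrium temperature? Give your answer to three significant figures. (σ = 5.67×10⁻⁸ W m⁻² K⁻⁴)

L = 4πR_⋆²σT_⋆⁴ = 4π(1.11×10⁹)² × 5.67×10⁻⁸ × (8260)⁴ = 4.09×10²⁷ W.
S = L/(4πd²) = 841 W m⁻².
Energy balance: absorbed = emitted ⇒ πR²·S(1−A) = 4πR²·σT_eq⁴, so T_eq⁴ = S(1−A)/(4σ).
T_eq = [841 × 0.94 / (4 × 5.67×10⁻⁸)]^(1/4) = (3.48×10⁹)^(1/4) = 243 K.

T_eq ≈ 243 K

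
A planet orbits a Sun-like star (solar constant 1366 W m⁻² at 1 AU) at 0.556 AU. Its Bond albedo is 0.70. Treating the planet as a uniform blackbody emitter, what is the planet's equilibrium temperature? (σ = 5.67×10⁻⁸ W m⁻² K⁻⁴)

T_eq ≈ 276 K

Flux at 0.556 AU: S = 1366/0.556² = 4420 W m⁻².
Energy balance: absorbed = emitted ⇒ πR²·S(1−A) = 4πR²·σT_eq⁴, so T_eq⁴ = S(1−A)/(4σ).
T_eq = [4420 × 0.30 / (4 × 5.67×10⁻⁸)]^(1/4) = (5.84×10⁹)^(1/4) = 276 K.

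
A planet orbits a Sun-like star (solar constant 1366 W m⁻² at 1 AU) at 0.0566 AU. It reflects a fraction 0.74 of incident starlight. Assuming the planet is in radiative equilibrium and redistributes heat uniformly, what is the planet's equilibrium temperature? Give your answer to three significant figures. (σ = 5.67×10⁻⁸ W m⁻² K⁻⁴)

T_eq ≈ 836 K

Flux at 0.0566 AU: S = 1366/0.0566² = 4.26×10⁵ W m⁻².
Energy balance: absorbed = emitted ⇒ πR²·S(1−A) = 4πR²·σT_eq⁴, so T_eq⁴ = S(1−A)/(4σ).
T_eq = [4.26×10⁵ × 0.26 / (4 × 5.67×10⁻⁸)]^(1/4) = (4.89×10¹¹)^(1/4) = 836 K.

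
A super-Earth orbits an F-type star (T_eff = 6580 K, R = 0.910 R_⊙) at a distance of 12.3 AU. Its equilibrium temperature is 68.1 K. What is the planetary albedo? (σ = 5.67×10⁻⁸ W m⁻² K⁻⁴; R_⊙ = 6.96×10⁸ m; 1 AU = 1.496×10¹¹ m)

R_⋆ = 0.910 × 6.96×10⁸ = 6.33×10⁸ m.
d = 12.3 AU = 1.84×10¹² m.
L = 4πR_⋆²σT_⋆⁴ = 4π(6.33×10⁸)² × 5.67×10⁻⁸ × (6580)⁴ = 5.36×10²⁶ W.
S = L/(4πd²) = 12.6 W m⁻².
From T_eq⁴ = S(1−A)/(4σ): 1−A = 4σT_eq⁴/S.
1−A = 4 × 5.67×10⁻⁸ × (68.1)⁴ / 12.6 = 0.387.

A ≈ 0.61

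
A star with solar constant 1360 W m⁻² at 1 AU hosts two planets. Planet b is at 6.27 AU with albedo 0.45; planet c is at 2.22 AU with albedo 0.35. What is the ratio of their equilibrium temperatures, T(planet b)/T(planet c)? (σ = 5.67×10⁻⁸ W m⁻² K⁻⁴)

T_eq = [S₀(1−A)/(4σd²)]^(1/4), so T ∝ (1−A)^(1/4) / √d.
T₁ = [1360×0.55/(4×5.67×10⁻⁸×6.27²)]^(1/4) = 95.70 K.
T₂ = [1360×0.65/(4×5.67×10⁻⁸×2.22²)]^(1/4) = 167.70 K.

T₁/T₂ ≈ 0.571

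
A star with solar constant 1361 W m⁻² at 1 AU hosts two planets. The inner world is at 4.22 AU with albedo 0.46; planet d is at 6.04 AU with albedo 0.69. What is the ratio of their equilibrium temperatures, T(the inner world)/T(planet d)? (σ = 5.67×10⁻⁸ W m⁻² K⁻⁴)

T_eq = [S₀(1−A)/(4σd²)]^(1/4), so T ∝ (1−A)^(1/4) / √d.
T₁ = [1361×0.54/(4×5.67×10⁻⁸×4.22²)]^(1/4) = 116.14 K.
T₂ = [1361×0.31/(4×5.67×10⁻⁸×6.04²)]^(1/4) = 84.50 K.

T₁/T₂ ≈ 1.374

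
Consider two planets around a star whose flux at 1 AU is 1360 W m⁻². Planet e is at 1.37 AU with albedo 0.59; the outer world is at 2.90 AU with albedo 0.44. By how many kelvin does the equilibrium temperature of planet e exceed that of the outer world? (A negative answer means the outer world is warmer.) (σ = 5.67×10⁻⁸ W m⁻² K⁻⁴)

T_eq = [S₀(1−A)/(4σd²)]^(1/4), so T ∝ (1−A)^(1/4) / √d.
T₁ = [1360×0.41/(4×5.67×10⁻⁸×1.37²)]^(1/4) = 190.24 K.
T₂ = [1360×0.56/(4×5.67×10⁻⁸×2.90²)]^(1/4) = 141.36 K.

ΔT ≈ 48.9 K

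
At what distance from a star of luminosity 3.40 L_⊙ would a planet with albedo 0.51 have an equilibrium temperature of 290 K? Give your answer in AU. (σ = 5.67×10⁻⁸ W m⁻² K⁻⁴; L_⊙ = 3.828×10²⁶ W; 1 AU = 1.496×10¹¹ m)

d ≈ 1.19 AU

L = 3.40 × 3.828×10²⁶ = 1.30×10²⁷ W.
From T_eq⁴ = L(1−A)/(16πσd²): d = √[L(1−A)/(16πσT_eq⁴)].
d = √[1.30×10²⁷ × 0.49 / (16π × 5.67×10⁻⁸ × (290)⁴)] = 1.78×10¹¹ m = 1.19 AU.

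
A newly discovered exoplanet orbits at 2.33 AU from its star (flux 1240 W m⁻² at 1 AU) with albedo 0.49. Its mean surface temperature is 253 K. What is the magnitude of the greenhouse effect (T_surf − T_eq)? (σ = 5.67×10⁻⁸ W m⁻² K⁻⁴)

S = 1240/2.33² = 228.4 W m⁻².
T_eq = [S(1−A)/(4σ)]^(1/4) = [228.4×0.51/(4×5.67×10⁻⁸)]^(1/4) = 150.5 K.
ΔT = T_surf − T_eq = 253 − 150.5.

ΔT ≈ 102.5 K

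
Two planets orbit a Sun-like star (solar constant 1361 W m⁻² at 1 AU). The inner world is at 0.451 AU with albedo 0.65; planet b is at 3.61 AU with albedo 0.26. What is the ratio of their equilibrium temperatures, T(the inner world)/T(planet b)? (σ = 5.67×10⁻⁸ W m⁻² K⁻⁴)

T₁/T₂ ≈ 2.346

T_eq = [S₀(1−A)/(4σd²)]^(1/4), so T ∝ (1−A)^(1/4) / √d.
T₁ = [1361×0.35/(4×5.67×10⁻⁸×0.451²)]^(1/4) = 318.77 K.
T₂ = [1361×0.74/(4×5.67×10⁻⁸×3.61²)]^(1/4) = 135.87 K.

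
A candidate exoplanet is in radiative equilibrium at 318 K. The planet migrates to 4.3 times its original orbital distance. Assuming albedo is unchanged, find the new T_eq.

T_eq ≈ 153 K

T_eq ∝ L^(1/4) · d^(−1/2).
T′ = 318 / 4.3^(1/2) = 153 K.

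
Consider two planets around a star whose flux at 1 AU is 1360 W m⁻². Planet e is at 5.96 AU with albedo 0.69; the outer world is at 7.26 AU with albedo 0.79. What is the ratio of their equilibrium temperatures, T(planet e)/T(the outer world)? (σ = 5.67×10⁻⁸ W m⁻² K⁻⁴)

T_eq = [S₀(1−A)/(4σd²)]^(1/4), so T ∝ (1−A)^(1/4) / √d.
T₁ = [1360×0.31/(4×5.67×10⁻⁸×5.96²)]^(1/4) = 85.05 K.
T₂ = [1360×0.21/(4×5.67×10⁻⁸×7.26²)]^(1/4) = 69.91 K.

T₁/T₂ ≈ 1.217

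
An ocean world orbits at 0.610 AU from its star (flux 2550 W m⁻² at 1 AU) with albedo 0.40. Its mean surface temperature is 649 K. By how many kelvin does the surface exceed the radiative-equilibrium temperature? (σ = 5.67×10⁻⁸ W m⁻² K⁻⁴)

S = 2550/0.610² = 6853 W m⁻².
T_eq = [S(1−A)/(4σ)]^(1/4) = [6853×0.60/(4×5.67×10⁻⁸)]^(1/4) = 366.9 K.
ΔT = T_surf − T_eq = 649 − 366.9.

ΔT ≈ 282.1 K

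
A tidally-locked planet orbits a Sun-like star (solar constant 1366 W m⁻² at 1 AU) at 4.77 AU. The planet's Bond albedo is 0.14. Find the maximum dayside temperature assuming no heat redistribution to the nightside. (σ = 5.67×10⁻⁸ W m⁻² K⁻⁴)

T_ss ≈ 174 K

Flux at 4.77 AU: S = 1366/4.77² = 60.0 W m⁻².
With no redistribution each surface element balances locally: S(1−A) = σT⁴.
T = [60.0 × 0.86 / 5.67×10⁻⁸]^(1/4) = (9.11×10⁸)^(1/4) = 174 K.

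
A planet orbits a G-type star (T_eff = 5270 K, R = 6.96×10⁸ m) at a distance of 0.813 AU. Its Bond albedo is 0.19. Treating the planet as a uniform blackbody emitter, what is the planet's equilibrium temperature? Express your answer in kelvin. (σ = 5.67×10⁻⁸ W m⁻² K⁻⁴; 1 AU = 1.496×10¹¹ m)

d = 0.813 AU = 1.22×10¹¹ m.
L = 4πR_⋆²σT_⋆⁴ = 4π(6.96×10⁸)² × 5.67×10⁻⁸ × (5270)⁴ = 2.66×10²⁶ W.
S = L/(4πd²) = 1430 W m⁻².
Energy balance: absorbed = emitted ⇒ πR²·S(1−A) = 4πR²·σT_eq⁴, so T_eq⁴ = S(1−A)/(4σ).
T_eq = [1430 × 0.81 / (4 × 5.67×10⁻⁸)]^(1/4) = (5.11×10⁹)^(1/4) = 267 K.

T_eq ≈ 267 K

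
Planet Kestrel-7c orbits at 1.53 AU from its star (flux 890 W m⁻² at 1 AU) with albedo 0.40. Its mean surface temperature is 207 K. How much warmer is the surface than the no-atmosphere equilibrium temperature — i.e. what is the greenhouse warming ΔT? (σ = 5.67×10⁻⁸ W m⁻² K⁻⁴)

S = 890/1.53² = 380.2 W m⁻².
T_eq = [S(1−A)/(4σ)]^(1/4) = [380.2×0.60/(4×5.67×10⁻⁸)]^(1/4) = 178.1 K.
ΔT = T_surf − T_eq = 207 − 178.1.

ΔT ≈ 28.9 K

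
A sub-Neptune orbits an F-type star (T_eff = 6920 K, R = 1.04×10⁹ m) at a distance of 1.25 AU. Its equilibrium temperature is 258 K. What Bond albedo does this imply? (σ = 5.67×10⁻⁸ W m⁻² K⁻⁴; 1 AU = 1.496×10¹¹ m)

d = 1.25 AU = 1.87×10¹¹ m.
L = 4πR_⋆²σT_⋆⁴ = 4π(1.04×10⁹)² × 5.67×10⁻⁸ × (6920)⁴ = 1.77×10²⁷ W.
S = L/(4πd²) = 4020 W m⁻².
From T_eq⁴ = S(1−A)/(4σ): 1−A = 4σT_eq⁴/S.
1−A = 4 × 5.67×10⁻⁸ × (258)⁴ / 4020 = 0.250.

A ≈ 0.75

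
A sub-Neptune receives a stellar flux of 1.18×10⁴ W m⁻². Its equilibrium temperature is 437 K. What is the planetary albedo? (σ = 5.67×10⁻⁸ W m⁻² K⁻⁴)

A ≈ 0.30

From T_eq⁴ = S(1−A)/(4σ): 1−A = 4σT_eq⁴/S.
1−A = 4 × 5.67×10⁻⁸ × (437)⁴ / 1.18×10⁴ = 0.701.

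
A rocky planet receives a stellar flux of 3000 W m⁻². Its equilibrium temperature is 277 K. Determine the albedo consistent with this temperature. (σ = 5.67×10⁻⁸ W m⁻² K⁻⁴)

From T_eq⁴ = S(1−A)/(4σ): 1−A = 4σT_eq⁴/S.
1−A = 4 × 5.67×10⁻⁸ × (277)⁴ / 3000 = 0.445.

A ≈ 0.55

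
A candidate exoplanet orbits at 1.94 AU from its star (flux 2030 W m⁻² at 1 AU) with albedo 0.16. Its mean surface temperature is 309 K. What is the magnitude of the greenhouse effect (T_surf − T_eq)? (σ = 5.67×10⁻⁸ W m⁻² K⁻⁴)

S = 2030/1.94² = 539.4 W m⁻².
T_eq = [S(1−A)/(4σ)]^(1/4) = [539.4×0.84/(4×5.67×10⁻⁸)]^(1/4) = 211.4 K.
ΔT = T_surf − T_eq = 309 − 211.4.

ΔT ≈ 97.6 K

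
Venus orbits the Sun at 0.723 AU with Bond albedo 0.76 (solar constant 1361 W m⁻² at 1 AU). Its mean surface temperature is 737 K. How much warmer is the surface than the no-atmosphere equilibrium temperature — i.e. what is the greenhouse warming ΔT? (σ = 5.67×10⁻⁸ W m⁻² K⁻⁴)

S = 1361/0.723² = 2604 W m⁻².
T_eq = [S(1−A)/(4σ)]^(1/4) = [2604×0.24/(4×5.67×10⁻⁸)]^(1/4) = 229.1 K.
ΔT = T_surf − T_eq = 737 − 229.1.

ΔT ≈ 507.9 K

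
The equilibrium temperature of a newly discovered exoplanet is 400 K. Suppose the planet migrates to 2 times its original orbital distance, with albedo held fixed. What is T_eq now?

T_eq ∝ L^(1/4) · d^(−1/2).
T′ = 400 / 2^(1/2) = 283 K.

T_eq ≈ 283 K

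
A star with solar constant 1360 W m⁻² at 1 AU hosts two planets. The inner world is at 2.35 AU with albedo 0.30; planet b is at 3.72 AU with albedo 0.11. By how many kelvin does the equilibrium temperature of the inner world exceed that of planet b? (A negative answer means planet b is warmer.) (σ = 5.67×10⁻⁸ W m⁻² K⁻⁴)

T_eq = [S₀(1−A)/(4σd²)]^(1/4), so T ∝ (1−A)^(1/4) / √d.
T₁ = [1360×0.70/(4×5.67×10⁻⁸×2.35²)]^(1/4) = 166.04 K.
T₂ = [1360×0.89/(4×5.67×10⁻⁸×3.72²)]^(1/4) = 140.14 K.

ΔT ≈ 25.9 K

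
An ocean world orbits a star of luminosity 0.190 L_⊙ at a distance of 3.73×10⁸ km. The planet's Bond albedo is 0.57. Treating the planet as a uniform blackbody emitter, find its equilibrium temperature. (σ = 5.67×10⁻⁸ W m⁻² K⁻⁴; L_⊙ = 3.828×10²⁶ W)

d = 3.73×10⁸ km = 3.73×10¹¹ m.
L = 0.190 × 3.828×10²⁶ = 7.27×10²⁵ W.
Flux: S = L/(4πd²) = 7.27×10²⁵/(4π×(3.73×10¹¹)²) = 41.6 W m⁻².
Energy balance: absorbed = emitted ⇒ πR²·S(1−A) = 4πR²·σT_eq⁴, so T_eq⁴ = S(1−A)/(4σ).
T_eq = [41.6 × 0.43 / (4 × 5.67×10⁻⁸)]^(1/4) = (7.89×10⁷)^(1/4) = 94.2 K.

T_eq ≈ 94.2 K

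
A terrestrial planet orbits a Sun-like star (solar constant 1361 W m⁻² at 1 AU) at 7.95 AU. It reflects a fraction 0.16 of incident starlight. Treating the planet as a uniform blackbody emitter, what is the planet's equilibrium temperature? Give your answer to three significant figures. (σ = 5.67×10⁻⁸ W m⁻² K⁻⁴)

T_eq ≈ 94.5 K

Flux at 7.95 AU: S = 1361/7.95² = 21.5 W m⁻².
Energy balance: absorbed = emitted ⇒ πR²·S(1−A) = 4πR²·σT_eq⁴, so T_eq⁴ = S(1−A)/(4σ).
T_eq = [21.5 × 0.84 / (4 × 5.67×10⁻⁸)]^(1/4) = (7.98×10⁷)^(1/4) = 94.5 K.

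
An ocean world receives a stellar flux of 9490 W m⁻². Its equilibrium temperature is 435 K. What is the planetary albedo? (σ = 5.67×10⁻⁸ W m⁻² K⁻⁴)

A ≈ 0.14

From T_eq⁴ = S(1−A)/(4σ): 1−A = 4σT_eq⁴/S.
1−A = 4 × 5.67×10⁻⁸ × (435)⁴ / 9490 = 0.856.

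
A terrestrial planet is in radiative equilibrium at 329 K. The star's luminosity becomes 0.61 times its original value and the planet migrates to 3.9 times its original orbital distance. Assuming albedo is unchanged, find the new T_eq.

T_eq ≈ 147 K

T_eq ∝ L^(1/4) · d^(−1/2).
T′ = 329 × 0.61^(1/4) / 3.9^(1/2) = 147 K.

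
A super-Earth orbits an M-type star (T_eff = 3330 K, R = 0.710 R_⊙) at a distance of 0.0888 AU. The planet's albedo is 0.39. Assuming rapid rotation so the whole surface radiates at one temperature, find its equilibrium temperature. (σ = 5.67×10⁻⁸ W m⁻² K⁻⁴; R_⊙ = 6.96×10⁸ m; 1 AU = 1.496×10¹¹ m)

R_⋆ = 0.710 × 6.96×10⁸ = 4.94×10⁸ m.
d = 0.0888 AU = 1.33×10¹⁰ m.
L = 4πR_⋆²σT_⋆⁴ = 4π(4.94×10⁸)² × 5.67×10⁻⁸ × (3330)⁴ = 2.14×10²⁵ W.
S = L/(4πd²) = 9650 W m⁻².
Energy balance: absorbed = emitted ⇒ πR²·S(1−A) = 4πR²·σT_eq⁴, so T_eq⁴ = S(1−A)/(4σ).
T_eq = [9650 × 0.61 / (4 × 5.67×10⁻⁸)]^(1/4) = (2.59×10¹⁰)^(1/4) = 401 K.

T_eq ≈ 401 K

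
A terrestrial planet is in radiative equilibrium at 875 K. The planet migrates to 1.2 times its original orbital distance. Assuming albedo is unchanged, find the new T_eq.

T_eq ∝ L^(1/4) · d^(−1/2).
T′ = 875 / 1.2^(1/2) = 799 K.

T_eq ≈ 799 K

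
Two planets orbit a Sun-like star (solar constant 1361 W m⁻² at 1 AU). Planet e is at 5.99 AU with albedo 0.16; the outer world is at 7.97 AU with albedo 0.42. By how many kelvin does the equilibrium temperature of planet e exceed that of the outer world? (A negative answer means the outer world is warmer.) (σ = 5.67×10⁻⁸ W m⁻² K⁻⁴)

ΔT ≈ 22.8 K

T_eq = [S₀(1−A)/(4σd²)]^(1/4), so T ∝ (1−A)^(1/4) / √d.
T₁ = [1361×0.84/(4×5.67×10⁻⁸×5.99²)]^(1/4) = 108.87 K.
T₂ = [1361×0.58/(4×5.67×10⁻⁸×7.97²)]^(1/4) = 86.04 K.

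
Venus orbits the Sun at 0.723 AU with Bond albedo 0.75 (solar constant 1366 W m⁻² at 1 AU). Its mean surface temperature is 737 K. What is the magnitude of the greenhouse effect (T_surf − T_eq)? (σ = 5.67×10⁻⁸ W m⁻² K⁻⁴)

ΔT ≈ 505.3 K

S = 1366/0.723² = 2613 W m⁻².
T_eq = [S(1−A)/(4σ)]^(1/4) = [2613×0.25/(4×5.67×10⁻⁸)]^(1/4) = 231.7 K.
ΔT = T_surf − T_eq = 737 − 231.7.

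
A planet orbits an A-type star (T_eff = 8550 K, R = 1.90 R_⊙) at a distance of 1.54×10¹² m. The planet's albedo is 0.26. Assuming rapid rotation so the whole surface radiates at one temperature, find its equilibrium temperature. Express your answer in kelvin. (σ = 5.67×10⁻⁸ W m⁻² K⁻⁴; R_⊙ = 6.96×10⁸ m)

R_⋆ = 1.90 × 6.96×10⁸ = 1.32×10⁹ m.
L = 4πR_⋆²σT_⋆⁴ = 4π(1.32×10⁹)² × 5.67×10⁻⁸ × (8550)⁴ = 6.66×10²⁷ W.
S = L/(4πd²) = 223 W m⁻².
Energy balance: absorbed = emitted ⇒ πR²·S(1−A) = 4πR²·σT_eq⁴, so T_eq⁴ = S(1−A)/(4σ).
T_eq = [223 × 0.74 / (4 × 5.67×10⁻⁸)]^(1/4) = (7.29×10⁸)^(1/4) = 164 K.

T_eq ≈ 164 K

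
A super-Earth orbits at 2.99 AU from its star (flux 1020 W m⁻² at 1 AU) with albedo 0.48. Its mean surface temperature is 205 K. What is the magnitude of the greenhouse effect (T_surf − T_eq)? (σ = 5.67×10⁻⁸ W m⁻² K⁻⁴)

ΔT ≈ 77.8 K

S = 1020/2.99² = 114.1 W m⁻².
T_eq = [S(1−A)/(4σ)]^(1/4) = [114.1×0.52/(4×5.67×10⁻⁸)]^(1/4) = 127.2 K.
ΔT = T_surf − T_eq = 205 − 127.2.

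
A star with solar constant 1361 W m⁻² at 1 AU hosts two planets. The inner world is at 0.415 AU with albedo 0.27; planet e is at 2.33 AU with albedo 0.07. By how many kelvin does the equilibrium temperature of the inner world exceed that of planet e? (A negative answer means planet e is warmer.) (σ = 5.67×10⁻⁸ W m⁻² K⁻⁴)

ΔT ≈ 220.3 K

T_eq = [S₀(1−A)/(4σd²)]^(1/4), so T ∝ (1−A)^(1/4) / √d.
T₁ = [1361×0.73/(4×5.67×10⁻⁸×0.415²)]^(1/4) = 399.36 K.
T₂ = [1361×0.93/(4×5.67×10⁻⁸×2.33²)]^(1/4) = 179.06 K.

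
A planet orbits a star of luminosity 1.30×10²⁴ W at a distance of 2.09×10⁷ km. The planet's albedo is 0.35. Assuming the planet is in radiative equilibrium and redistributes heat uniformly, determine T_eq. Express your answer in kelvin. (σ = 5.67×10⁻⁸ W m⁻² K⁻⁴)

d = 2.09×10⁷ km = 2.09×10¹⁰ m.
Flux: S = L/(4πd²) = 1.30×10²⁴/(4π×(2.09×10¹⁰)²) = 237 W m⁻².
Energy balance: absorbed = emitted ⇒ πR²·S(1−A) = 4πR²·σT_eq⁴, so T_eq⁴ = S(1−A)/(4σ).
T_eq = [237 × 0.65 / (4 × 5.67×10⁻⁸)]^(1/4) = (6.79×10⁸)^(1/4) = 161 K.

T_eq ≈ 161 K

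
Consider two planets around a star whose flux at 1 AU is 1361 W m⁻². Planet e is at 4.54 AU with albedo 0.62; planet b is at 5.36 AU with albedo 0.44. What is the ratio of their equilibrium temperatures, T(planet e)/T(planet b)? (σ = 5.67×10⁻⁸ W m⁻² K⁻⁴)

T₁/T₂ ≈ 0.986

T_eq = [S₀(1−A)/(4σd²)]^(1/4), so T ∝ (1−A)^(1/4) / √d.
T₁ = [1361×0.38/(4×5.67×10⁻⁸×4.54²)]^(1/4) = 102.56 K.
T₂ = [1361×0.56/(4×5.67×10⁻⁸×5.36²)]^(1/4) = 104.00 K.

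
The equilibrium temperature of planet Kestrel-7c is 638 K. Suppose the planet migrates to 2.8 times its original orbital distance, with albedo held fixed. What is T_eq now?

T_eq ∝ L^(1/4) · d^(−1/2).
T′ = 638 / 2.8^(1/2) = 381 K.

T_eq ≈ 381 K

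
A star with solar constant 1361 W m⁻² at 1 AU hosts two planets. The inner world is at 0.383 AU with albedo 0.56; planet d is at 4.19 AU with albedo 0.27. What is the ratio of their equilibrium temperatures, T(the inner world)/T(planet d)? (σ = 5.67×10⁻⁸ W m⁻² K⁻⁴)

T_eq = [S₀(1−A)/(4σd²)]^(1/4), so T ∝ (1−A)^(1/4) / √d.
T₁ = [1361×0.44/(4×5.67×10⁻⁸×0.383²)]^(1/4) = 366.28 K.
T₂ = [1361×0.73/(4×5.67×10⁻⁸×4.19²)]^(1/4) = 125.68 K.

T₁/T₂ ≈ 2.914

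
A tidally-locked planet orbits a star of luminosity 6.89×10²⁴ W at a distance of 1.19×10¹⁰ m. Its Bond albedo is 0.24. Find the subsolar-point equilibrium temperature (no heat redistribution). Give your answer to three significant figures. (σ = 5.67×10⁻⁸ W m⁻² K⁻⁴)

T_ss ≈ 477 K

Flux: S = L/(4πd²) = 6.89×10²⁴/(4π×(1.19×10¹⁰)²) = 3870 W m⁻².
At the subsolar point the surface absorbs S(1−A) and emits σT⁴ per unit area — no factor of 4, since only the local patch is in balance.
T = [3870 × 0.76 / 5.67×10⁻⁸]^(1/4) = (5.19×10¹⁰)^(1/4) = 477 K.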